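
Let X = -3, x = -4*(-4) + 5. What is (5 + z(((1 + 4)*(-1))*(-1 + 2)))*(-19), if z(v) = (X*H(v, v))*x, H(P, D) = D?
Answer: -6080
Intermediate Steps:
x = 21 (x = 16 + 5 = 21)
z(v) = -63*v (z(v) = -3*v*21 = -63*v)
(5 + z(((1 + 4)*(-1))*(-1 + 2)))*(-19) = (5 - 63*(1 + 4)*(-1)*(-1 + 2))*(-19) = (5 - 63*5*(-1))*(-19) = (5 - (-315))*(-19) = (5 - 63*(-5))*(-19) = (5 + 315)*(-19) = 320*(-19) = -6080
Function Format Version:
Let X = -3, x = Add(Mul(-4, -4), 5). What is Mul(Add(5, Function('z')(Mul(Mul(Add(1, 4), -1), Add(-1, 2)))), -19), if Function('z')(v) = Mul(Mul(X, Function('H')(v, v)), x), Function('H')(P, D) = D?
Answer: -6080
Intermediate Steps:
x = 21 (x = Add(16, 5) = 21)
Function('z')(v) = Mul(-63, v) (Function('z')(v) = Mul(Mul(-3, v), 21) = Mul(-63, v))
Mul(Add(5, Function('z')(Mul(Mul(Add(1, 4), -1), Add(-1, 2)))), -19) = Mul(Add(5, Mul(-63, Mul(Mul(Add(1, 4), -1), Add(-1, 2)))), -19) = Mul(Add(5, Mul(-63, Mul(Mul(5, -1), 1))), -19) = Mul(Add(5, Mul(-63, Mul(-5, 1))), -19) = Mul(Add(5, Mul(-63, -5)), -19) = Mul(Add(5, 315), -19) = Mul(320, -19) = -6080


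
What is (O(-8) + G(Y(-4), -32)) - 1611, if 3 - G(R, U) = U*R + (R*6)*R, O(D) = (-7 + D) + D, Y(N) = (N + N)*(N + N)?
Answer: -24159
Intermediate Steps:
Y(N) = 4*N² (Y(N) = (2*N)*(2*N) = 4*N²)
O(D) = -7 + 2*D
G(R, U) = 3 - 6*R² - R*U (G(R, U) = 3 - (U*R + (R*6)*R) = 3 - (R*U + (6*R)*R) = 3 - (R*U + 6*R²) = 3 - (6*R² + R*U) = 3 + (-6*R² - R*U) = 3 - 6*R² - R*U)
(O(-8) + G(Y(-4), -32)) - 1611 = ((-7 + 2*(-8)) + (3 - 6*(4*(-4)²)² - 1*4*(-4)²*(-32))) - 1611 = ((-7 - 16) + (3 - 6*(4*16)² - 1*4*16*(-32))) - 1611 = (-23 + (3 - 6*64² - 1*64*(-32))) - 1611 = (-23 + (3 - 6*4096 + 2048)) - 1611 = (-23 + (3 - 24576 + 2048)) - 1611 = (-23 - 22525) - 1611 = -22548 - 1611 = -24159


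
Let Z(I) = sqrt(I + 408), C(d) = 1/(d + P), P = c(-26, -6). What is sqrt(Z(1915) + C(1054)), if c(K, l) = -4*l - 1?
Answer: sqrt(1077 + 1159929*sqrt(2323))/1077 ≈ 6.9425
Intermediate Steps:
c(K, l) = -1 - 4*l
P = 23 (P = -1 - 4*(-6) = -1 + 24 = 23)
C(d) = 1/(23 + d) (C(d) = 1/(d + 23) = 1/(23 + d))
Z(I) = sqrt(408 + I)
sqrt(Z(1915) + C(1054)) = sqrt(sqrt(408 + 1915) + 1/(23 + 1054)) = sqrt(sqrt(2323) + 1/1077) = sqrt(1/1077 + sqrt(2323))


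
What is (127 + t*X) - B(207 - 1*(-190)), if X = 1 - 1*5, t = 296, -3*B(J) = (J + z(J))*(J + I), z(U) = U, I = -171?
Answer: 176273/3 ≈ 58758.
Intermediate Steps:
B(J) = -2*J*(-171 + J)/3 (B(J) = -(J + J)*(J - 171)/3 = -2*J*(-171 + J)/3)
X = -4 (X = 1 - 5 = -4)
(127 + t*X) - B(207 - 1*(-190)) = (127 + 296*(-4)) - 2*(207 - 1*(-190))*(171 - (207 - 1*(-190)))/3 = (127 - 1184) - 2*(207 + 190)*(171 - (207 + 190))/3 = -1057 - 2*397*(171 - 1*397)/3 = -1057 - 2*397*(171 - 397)/3 = -1057 - 2*397*(-226)/3 = -1057 - 1*(-179444/3) = -1057 + 179444/3 = 176273/3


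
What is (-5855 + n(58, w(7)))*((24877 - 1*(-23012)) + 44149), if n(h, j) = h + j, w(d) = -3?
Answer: -533820400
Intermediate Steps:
(-5855 + n(58, w(7)))*((24877 - 1*(-23012)) + 44149) = (-5855 + (58 - 3))*((24877 - 1*(-23012)) + 44149) = (-5855 + 55)*((24877 + 23012) + 44149) = -5800*(47889 + 44149) = -5800*92038 = -533820400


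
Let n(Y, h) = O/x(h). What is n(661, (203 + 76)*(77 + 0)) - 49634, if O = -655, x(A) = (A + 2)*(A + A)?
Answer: -9163672385999/184624902 ≈ -49634.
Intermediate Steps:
x(A) = 2*A*(2 + A) (x(A) = (2 + A)*(2*A) = 2*A*(2 + A))
n(Y, h) = -655/(2*h*(2 + h)) (n(Y, h) = -655*1/(2*h*(2 + h)) = -655/(2*h*(2 + h)))
n(661, (203 + 76)*(77 + 0)) - 49634 = -655/(2*((203 + 76)*(77 + 0))*(2 + (203 + 76)*(77 + 0))) - 49634 = -655/(2*(279*77)*(2 + 279*77)) - 49634 = -655/2/(21483*(2 + 21483)) - 49634 = -655/2*1/21483/21485 - 49634 = -655/2*1/21483*1/21485 - 49634 = -131/184624902 - 49634 = -9163672385999/184624902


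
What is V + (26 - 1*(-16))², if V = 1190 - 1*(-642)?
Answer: 3596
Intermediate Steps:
V = 1832 (V = 1190 + 642 = 1832)
V + (26 - 1*(-16))² = 1832 + (26 - 1*(-16))² = 1832 + (26 + 16)² = 1832 + 42² = 1832 + 1764 = 3596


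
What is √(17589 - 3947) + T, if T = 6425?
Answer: 6425 + √13642 ≈ 6541.8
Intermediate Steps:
√(17589 - 3947) + T = √(17589 - 3947) + 6425 = √13642 + 6425 = 6425 + √13642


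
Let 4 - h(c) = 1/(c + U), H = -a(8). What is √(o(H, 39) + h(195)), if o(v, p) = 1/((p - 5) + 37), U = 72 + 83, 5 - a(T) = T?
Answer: √99080926/4970 ≈ 2.0028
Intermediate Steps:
a(T) = 5 - T
U = 155
H = 3 (H = -(5 - 1*8) = -(5 - 8) = -1*(-3) = 3)
o(v, p) = 1/(32 + p) (o(v, p) = 1/((-5 + p) + 37) = 1/(32 + p))
h(c) = 4 - 1/(155 + c) (h(c) = 4 - 1/(c + 155) = 4 - 1/(155 + c))
√(o(H, 39) + h(195)) = √(1/(32 + 39) + (619 + 4*195)/(155 + 195)) = √(1/71 + (619 + 780)/350) = √(1/71 + (1/350)*1399) = √(1/71 + 1399/350) = √(99679/24850) = √99080926/4970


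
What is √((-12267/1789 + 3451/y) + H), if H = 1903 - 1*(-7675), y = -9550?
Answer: √111746731120022578/3416990 ≈ 97.830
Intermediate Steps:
H = 9578 (H = 1903 + 7675 = 9578)
√((-12267/1789 + 3451/y) + H) = √((-12267/1789 + 3451/(-9550)) + 9578) = √((-12267*1/1789 + 3451*(-1/9550)) + 9578) = √((-12267/1789 - 3451/9550) + 9578) = √(-123323689/17084950 + 9578) = √(163516327411/17084950) = √111746731120022578/3416990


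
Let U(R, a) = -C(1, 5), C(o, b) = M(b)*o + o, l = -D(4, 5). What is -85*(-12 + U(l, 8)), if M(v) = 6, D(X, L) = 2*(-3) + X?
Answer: 1615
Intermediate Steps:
D(X, L) = -6 + X
l = 2 (l = -(-6 + 4) = -1*(-2) = 2)
C(o, b) = 7*o (C(o, b) = 6*o + o = 7*o)
U(R, a) = -7
-85*(-12 + U(l, 8)) = -85*(-12 - 7) = -85*(-19) = 1615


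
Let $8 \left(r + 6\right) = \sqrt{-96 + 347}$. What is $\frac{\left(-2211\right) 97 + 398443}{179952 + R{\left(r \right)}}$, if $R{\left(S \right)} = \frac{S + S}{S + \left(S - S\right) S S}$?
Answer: $\frac{91988}{89977} \approx 1.0224$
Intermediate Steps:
$r = -6 + \frac{\sqrt{251}}{8}$ ($r = -6 + \frac{\sqrt{-96 + 347}}{8} = -6 + \frac{\sqrt{251}}{8} \approx -4.0196$)
$R{\left(S \right)} = 2$ ($R{\left(S \right)} = \frac{2 S}{S + 0 S S} = \frac{2 S}{S + 0 S} = \frac{2 S}{S + 0} = \frac{2 S}{S} = 2$)
$\frac{\left(-2211\right) 97 + 398443}{179952 + R{\left(r \right)}} = \frac{\left(-2211\right) 97 + 398443}{179952 + 2} = \frac{-214467 + 398443}{179954} = 183976 \cdot \frac{1}{179954} = \frac{91988}{89977}$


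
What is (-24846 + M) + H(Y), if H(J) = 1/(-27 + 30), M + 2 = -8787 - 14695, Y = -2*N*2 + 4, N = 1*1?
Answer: -144989/3 ≈ -48330.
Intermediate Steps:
N = 1
Y = 0 (Y = -2*2 + 4 = -4 + 4 = 0)
M = -23484 (M = -2 + (-8787 - 14695) = -2 - 23482 = -23484)
H(J) = ⅓ (H(J) = 1/3 = ⅓)
(-24846 + M) + H(Y) = (-24846 - 23484) + ⅓ = -48330 + ⅓ = -144989/3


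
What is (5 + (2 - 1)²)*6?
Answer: 36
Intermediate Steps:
(5 + (2 - 1)²)*6 = (5 + 1²)*6 = (5 + 1)*6 = 6*6 = 36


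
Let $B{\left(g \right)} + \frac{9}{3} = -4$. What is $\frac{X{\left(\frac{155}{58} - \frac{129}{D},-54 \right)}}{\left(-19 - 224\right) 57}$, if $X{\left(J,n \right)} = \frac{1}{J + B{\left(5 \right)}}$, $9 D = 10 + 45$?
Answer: $\frac{3190}{1123911693} \approx 2.8383 \cdot 10^{-6}$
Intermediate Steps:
$D = \frac{55}{9}$ ($D = \frac{10 + 45}{9} = \frac{1}{9} \cdot 55 = \frac{55}{9} \approx 6.1111$)
$B{\left(g \right)} = -7$ ($B{\left(g \right)} = -3 - 4 = -7$)
$X{\left(J,n \right)} = \frac{1}{-7 + J}$ ($X{\left(J,n \right)} = \frac{1}{J - 7} = \frac{1}{-7 + J}$)
$\frac{X{\left(\frac{155}{58} - \frac{129}{D},-54 \right)}}{\left(-19 - 224\right) 57} = \frac{1}{\left(-7 + \left(\frac{155}{58} - \frac{129}{\frac{55}{9}}\right)\right) \left(-19 - 224\right) 57} = \frac{1}{\left(-7 + \left(155 \cdot \frac{1}{58} - \frac{1161}{55}\right)\right) \left(-19 - 224\right) 57} = \frac{1}{\left(-7 + \left(\frac{155}{58} - \frac{1161}{55}\right)\right) \left(\left(-243\right) 57\right)} = \frac{1}{\left(-7 - \frac{58813}{3190}\right) \left(-13851\right)} = \frac{1}{- \frac{81143}{3190}} \left(- \frac{1}{13851}\right) = \left(- \frac{3190}{81143}\right) \left(- \frac{1}{13851}\right) = \frac{3190}{1123911693}$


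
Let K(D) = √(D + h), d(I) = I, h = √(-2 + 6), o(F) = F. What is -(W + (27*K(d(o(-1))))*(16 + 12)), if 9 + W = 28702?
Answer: -29449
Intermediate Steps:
h = 2 (h = √4 = 2)
K(D) = √(2 + D) (K(D) = √(D + 2) = √(2 + D))
W = 28693 (W = -9 + 28702 = 28693)
-(W + (27*K(d(o(-1))))*(16 + 12)) = -(28693 + (27*√(2 - 1))*(16 + 12)) = -(28693 + (27*√1)*28) = -(28693 + (27*1)*28) = -(28693 + 27*28) = -(28693 + 756) = -1*29449 = -29449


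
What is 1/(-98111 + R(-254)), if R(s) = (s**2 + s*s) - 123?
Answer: 1/30798 ≈ 3.2470e-5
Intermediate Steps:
R(s) = -123 + 2*s**2 (R(s) = (s**2 + s**2) - 123 = 2*s**2 - 123 = -123 + 2*s**2)
1/(-98111 + R(-254)) = 1/(-98111 + (-123 + 2*(-254)**2)) = 1/(-98111 + (-123 + 2*64516)) = 1/(-98111 + (-123 + 129032)) = 1/(-98111 + 128909) = 1/30798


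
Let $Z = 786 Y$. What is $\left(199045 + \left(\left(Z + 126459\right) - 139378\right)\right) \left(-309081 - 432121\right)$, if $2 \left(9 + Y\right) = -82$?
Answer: $-108827724852$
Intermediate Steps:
$Y = -50$ ($Y = -9 + \frac{1}{2} \left(-82\right) = -9 - 41 = -50$)
$Z = -39300$ ($Z = 786 \left(-50\right) = -39300$)
$\left(199045 + \left(\left(Z + 126459\right) - 139378\right)\right) \left(-309081 - 432121\right) = \left(199045 + \left(\left(-39300 + 126459\right) - 139378\right)\right) \left(-309081 - 432121\right) = \left(199045 + \left(87159 - 139378\right)\right) \left(-741202\right) = \left(199045 - 52219\right) \left(-741202\right) = 146826 \left(-741202\right) = -108827724852$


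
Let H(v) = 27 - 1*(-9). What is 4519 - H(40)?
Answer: 4483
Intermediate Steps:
H(v) = 36 (H(v) = 27 + 9 = 36)
4519 - H(40) = 4519 - 1*36 = 4519 - 36 = 4483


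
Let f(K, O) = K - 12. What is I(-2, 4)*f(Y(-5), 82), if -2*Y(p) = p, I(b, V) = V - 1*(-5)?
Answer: -171/2 ≈ -85.500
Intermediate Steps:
I(b, V) = 5 + V (I(b, V) = V + 5 = 5 + V)
Y(p) = -p/2
f(K, O) = -12 + K
I(-2, 4)*f(Y(-5), 82) = (5 + 4)*(-12 - 1/2*(-5)) = 9*(-12 + 5/2) = 9*(-19/2) = -171/2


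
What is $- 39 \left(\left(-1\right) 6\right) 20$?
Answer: $4680$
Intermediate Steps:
$- 39 \left(\left(-1\right) 6\right) 20 = \left(-39\right) \left(-6\right) 20 = 234 \cdot 20 = 4680$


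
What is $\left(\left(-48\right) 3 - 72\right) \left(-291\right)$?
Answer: $62856$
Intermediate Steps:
$\left(\left(-48\right) 3 - 72\right) \left(-291\right) = \left(-144 - 72\right) \left(-291\right) = \left(-216\right) \left(-291\right) = 62856$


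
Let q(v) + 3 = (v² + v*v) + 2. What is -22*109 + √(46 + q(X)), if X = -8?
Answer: -2398 + √173 ≈ -2384.8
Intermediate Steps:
q(v) = -1 + 2*v² (q(v) = -3 + ((v² + v*v) + 2) = -3 + ((v² + v²) + 2) = -3 + (2*v² + 2) = -3 + (2 + 2*v²) = -1 + 2*v²)
-22*109 + √(46 + q(X)) = -22*109 + √(46 + (-1 + 2*(-8)²)) = -2398 + √(46 + (-1 + 2*64)) = -2398 + √(46 + (-1 + 128)) = -2398 + √(46 + 127) = -2398 + √173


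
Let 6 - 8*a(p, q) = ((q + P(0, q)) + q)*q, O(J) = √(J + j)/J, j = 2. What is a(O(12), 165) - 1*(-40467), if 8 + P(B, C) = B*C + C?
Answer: 243387/8 ≈ 30423.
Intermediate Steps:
P(B, C) = -8 + C + B*C (P(B, C) = -8 + (B*C + C) = -8 + (C + B*C) = -8 + C + B*C)
O(J) = √(2 + J)/J (O(J) = √(J + 2)/J = √(2 + J)/J)
a(p, q) = ¾ - q*(-8 + 3*q)/8 (a(p, q) = ¾ - ((q + (-8 + q + 0*q)) + q)*q/8 = ¾ - ((q + (-8 + q + 0)) + q)*q/8 = ¾ - ((q + (-8 + q)) + q)*q/8 = ¾ - ((-8 + 2*q) + q)*q/8 = ¾ - (-8 + 3*q)*q/8 = ¾ - q*(-8 + 3*q)/8)
a(O(12), 165) - 1*(-40467) = (¾ + 165 - 3/8*165²) - 1*(-40467) = (¾ + 165 - 3/8*27225) + 40467 = (¾ + 165 - 81675/8) + 40467 = -80349/8 + 40467 = 243387/8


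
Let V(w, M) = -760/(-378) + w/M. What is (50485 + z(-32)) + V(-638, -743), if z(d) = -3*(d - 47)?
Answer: 7123141216/140427 ≈ 50725.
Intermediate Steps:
V(w, M) = 380/189 + w/M (V(w, M) = -760*(-1/378) + w/M = 380/189 + w/M)
z(d) = 141 - 3*d (z(d) = -3*(-47 + d) = 141 - 3*d)
(50485 + z(-32)) + V(-638, -743) = (50485 + (141 - 3*(-32))) + (380/189 - 638/(-743)) = (50485 + (141 + 96)) + (380/189 - 638*(-1/743)) = (50485 + 237) + (380/189 + 638/743) = 50722 + 402922/140427 = 7123141216/140427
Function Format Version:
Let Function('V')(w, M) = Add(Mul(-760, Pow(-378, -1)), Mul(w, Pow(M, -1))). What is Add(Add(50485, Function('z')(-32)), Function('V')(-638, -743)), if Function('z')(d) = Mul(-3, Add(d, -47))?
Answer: Rational(7123141216, 140427) ≈ 50725.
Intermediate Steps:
Function('V')(w, M) = Add(Rational(380, 189), Mul(w, Pow(M, -1))) (Function('V')(w, M) = Add(Mul(-760, Rational(-1, 378)), Mul(w, Pow(M, -1))) = Add(Rational(380, 189), Mul(w, Pow(M, -1))))
Function('z')(d) = Add(141, Mul(-3, d)) (Function('z')(d) = Mul(-3, Add(-47, d)) = Add(141, Mul(-3, d)))
Add(Add(50485, Function('z')(-32)), Function('V')(-638, -743)) = Add(Add(50485, Add(141, Mul(-3, -32))), Add(Rational(380, 189), Mul(-638, Pow(-743, -1)))) = Add(Add(50485, Add(141, 96)), Add(Rational(380, 189), Mul(-638, Rational(-1, 743)))) = Add(Add(50485, 237), Add(Rational(380, 189), Rational(638, 743))) = Add(50722, Rational(402922, 140427)) = Rational(7123141216, 140427)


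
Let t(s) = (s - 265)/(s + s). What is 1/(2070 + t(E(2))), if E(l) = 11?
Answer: 11/22643 ≈ 0.00048580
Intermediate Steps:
t(s) = (-265 + s)/(2*s) (t(s) = (-265 + s)/((2*s)) = (-265 + s)*(1/(2*s)) = (-265 + s)/(2*s))
1/(2070 + t(E(2))) = 1/(2070 + (1/2)*(-265 + 11)/11) = 1/(2070 + (1/2)*(1/11)*(-254)) = 1/(2070 - 127/11) = 1/(22643/11) = 11/22643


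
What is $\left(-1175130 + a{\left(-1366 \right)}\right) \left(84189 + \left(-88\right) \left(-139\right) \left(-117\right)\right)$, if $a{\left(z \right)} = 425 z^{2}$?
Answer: $-1066594627462350$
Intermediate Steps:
$\left(-1175130 + a{\left(-1366 \right)}\right) \left(84189 + \left(-88\right) \left(-139\right) \left(-117\right)\right) = \left(-1175130 + 425 \left(-1366\right)^{2}\right) \left(84189 + \left(-88\right) \left(-139\right) \left(-117\right)\right) = \left(-1175130 + 425 \cdot 1865956\right) \left(84189 + 12232 \left(-117\right)\right) = \left(-1175130 + 793031300\right) \left(84189 - 1431144\right) = 791856170 \left(-1346955\right) = -1066594627462350$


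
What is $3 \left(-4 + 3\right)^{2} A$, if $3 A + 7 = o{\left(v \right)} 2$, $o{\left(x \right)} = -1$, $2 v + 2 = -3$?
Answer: $-9$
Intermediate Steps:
$v = - \frac{5}{2}$ ($v = -1 + \frac{1}{2} \left(-3\right) = -1 - \frac{3}{2} = - \frac{5}{2} \approx -2.5$)
$A = -3$ ($A = - \frac{7}{3} + \frac{\left(-1\right) 2}{3} = - \frac{7}{3} + \frac{1}{3} \left(-2\right) = - \frac{7}{3} - \frac{2}{3} = -3$)
$3 \left(-4 + 3\right)^{2} A = 3 \left(-4 + 3\right)^{2} \left(-3\right) = 3 \left(-1\right)^{2} \left(-3\right) = 3 \cdot 1 \left(-3\right) = 3 \left(-3\right) = -9$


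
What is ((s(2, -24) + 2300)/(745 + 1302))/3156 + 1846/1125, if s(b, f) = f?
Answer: 994027781/605656125 ≈ 1.6412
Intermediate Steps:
((s(2, -24) + 2300)/(745 + 1302))/3156 + 1846/1125 = ((-24 + 2300)/(745 + 1302))/3156 + 1846/1125 = (2276/2047)*(1/3156) + 1846*(1/1125) = (2276*(1/2047))*(1/3156) + 1846/1125 = (2276/2047)*(1/3156) + 1846/1125 = 569/1615083 + 1846/1125 = 994027781/605656125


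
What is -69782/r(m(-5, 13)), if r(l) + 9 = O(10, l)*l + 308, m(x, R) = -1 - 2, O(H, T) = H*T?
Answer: -69782/389 ≈ -179.39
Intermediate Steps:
m(x, R) = -3
r(l) = 299 + 10*l² (r(l) = -9 + ((10*l)*l + 308) = -9 + (10*l² + 308) = -9 + (308 + 10*l²) = 299 + 10*l²)
-69782/r(m(-5, 13)) = -69782/(299 + 10*(-3)²) = -69782/(299 + 10*9) = -69782/(299 + 90) = -69782/389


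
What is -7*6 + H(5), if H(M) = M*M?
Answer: -17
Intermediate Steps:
H(M) = M²
-7*6 + H(5) = -7*6 + 5² = -42 + 25 = -17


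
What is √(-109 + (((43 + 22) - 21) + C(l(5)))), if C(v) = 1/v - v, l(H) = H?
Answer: I*√1745/5 ≈ 8.3546*I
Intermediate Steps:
√(-109 + (((43 + 22) - 21) + C(l(5)))) = √(-109 + (((43 + 22) - 21) + (1/5 - 1*5))) = √(-109 + ((65 - 21) + (⅕ - 5))) = √(-109 + (44 - 24/5)) = √(-109 + 196/5) = √(-349/5) = I*√1745/5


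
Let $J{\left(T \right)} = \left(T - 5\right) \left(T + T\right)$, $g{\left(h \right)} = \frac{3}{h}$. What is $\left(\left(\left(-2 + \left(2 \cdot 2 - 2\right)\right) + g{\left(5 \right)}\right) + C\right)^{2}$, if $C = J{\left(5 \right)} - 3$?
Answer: $\frac{144}{25} \approx 5.76$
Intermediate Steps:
$J{\left(T \right)} = 2 T \left(-5 + T\right)$ ($J{\left(T \right)} = \left(-5 + T\right) 2 T = 2 T \left(-5 + T\right)$)
$C = -3$ ($C = 2 \cdot 5 \left(-5 + 5\right) - 3 = 2 \cdot 5 \cdot 0 - 3 = 0 - 3 = -3$)
$\left(\left(\left(-2 + \left(2 \cdot 2 - 2\right)\right) + g{\left(5 \right)}\right) + C\right)^{2} = \left(\left(\left(-2 + \left(2 \cdot 2 - 2\right)\right) + \frac{3}{5}\right) - 3\right)^{2} = \left(\left(\left(-2 + \left(4 - 2\right)\right) + 3 \cdot \frac{1}{5}\right) - 3\right)^{2} = \left(\left(\left(-2 + 2\right) + \frac{3}{5}\right) - 3\right)^{2} = \left(\left(0 + \frac{3}{5}\right) - 3\right)^{2} = \left(\frac{3}{5} - 3\right)^{2} = \left(- \frac{12}{5}\right)^{2} = \frac{144}{25}$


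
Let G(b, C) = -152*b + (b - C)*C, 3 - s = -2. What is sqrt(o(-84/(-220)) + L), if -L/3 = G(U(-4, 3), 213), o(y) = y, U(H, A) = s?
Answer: sqrt(408956955)/55 ≈ 367.69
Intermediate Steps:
s = 5 (s = 3 - 1*(-2) = 3 + 2 = 5)
U(H, A) = 5
G(b, C) = -152*b + C*(b - C)
L = 135192 (L = -3*(-1*213**2 - 152*5 + 213*5) = -3*(-1*45369 - 760 + 1065) = -3*(-45369 - 760 + 1065) = -3*(-45064) = 135192)
sqrt(o(-84/(-220)) + L) = sqrt(-84/(-220) + 135192) = sqrt(-84*(-1/220) + 135192) = sqrt(21/55 + 135192) = sqrt(7435581/55) = sqrt(408956955)/55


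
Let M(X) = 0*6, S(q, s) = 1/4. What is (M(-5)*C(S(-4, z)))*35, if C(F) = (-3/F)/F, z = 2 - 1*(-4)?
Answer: 0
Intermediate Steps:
z = 6 (z = 2 + 4 = 6)
S(q, s) = ¼
C(F) = -3/F²
M(X) = 0
(M(-5)*C(S(-4, z)))*35 = (0*(-3/4⁻²))*35 = (0*(-3*16))*35 = (0*(-48))*35 = 0*35 = 0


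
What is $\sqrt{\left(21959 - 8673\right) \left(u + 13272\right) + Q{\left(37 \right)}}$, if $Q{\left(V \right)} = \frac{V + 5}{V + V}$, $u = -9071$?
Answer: $\frac{\sqrt{76410032111}}{37} \approx 7470.9$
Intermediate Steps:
$Q{\left(V \right)} = \frac{5 + V}{2 V}$
$\sqrt{\left(21959 - 8673\right) \left(u + 13272\right) + Q{\left(37 \right)}} = \sqrt{\left(21959 - 8673\right) \left(-9071 + 13272\right) + \frac{5 + 37}{2 \cdot 37}} = \sqrt{13286 \cdot 4201 + \frac{1}{2} \cdot \frac{1}{37} \cdot 42} = \sqrt{55814486 + \frac{21}{37}} = \sqrt{\frac{2065136003}{37}} = \frac{\sqrt{76410032111}}{37}$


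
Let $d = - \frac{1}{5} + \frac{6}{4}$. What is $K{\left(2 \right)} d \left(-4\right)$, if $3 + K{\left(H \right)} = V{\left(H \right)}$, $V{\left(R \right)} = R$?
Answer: $\frac{26}{5} \approx 5.2$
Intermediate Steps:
$K{\left(H \right)} = -3 + H$
$d = \frac{13}{10}$ ($d = \left(-1\right) \frac{1}{5} + 6 \cdot \frac{1}{4} = - \frac{1}{5} + \frac{3}{2} = \frac{13}{10} \approx 1.3$)
$K{\left(2 \right)} d \left(-4\right) = \left(-3 + 2\right) \frac{13}{10} \left(-4\right) = \left(-1\right) \frac{13}{10} \left(-4\right) = \left(- \frac{13}{10}\right) \left(-4\right) = \frac{26}{5}$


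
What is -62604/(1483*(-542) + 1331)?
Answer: 20868/267485 ≈ 0.078016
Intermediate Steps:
-62604/(1483*(-542) + 1331) = -62604/(-803786 + 1331) = -62604/(-802455) = -62604*(-1/802455) = 20868/267485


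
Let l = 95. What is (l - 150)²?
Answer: 3025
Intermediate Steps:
(l - 150)² = (95 - 150)² = (-55)² = 3025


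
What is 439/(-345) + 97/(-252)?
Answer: -48031/28980 ≈ -1.6574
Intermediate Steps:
439/(-345) + 97/(-252) = 439*(-1/345) + 97*(-1/252) = -439/345 - 97/252 = -48031/28980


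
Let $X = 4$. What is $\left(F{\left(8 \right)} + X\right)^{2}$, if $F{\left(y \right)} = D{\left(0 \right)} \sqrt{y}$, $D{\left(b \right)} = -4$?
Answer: $144 - 64 \sqrt{2} \approx 53.49$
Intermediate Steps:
$F{\left(y \right)} = - 4 \sqrt{y}$
$\left(F{\left(8 \right)} + X\right)^{2} = \left(- 4 \sqrt{8} + 4\right)^{2} = \left(- 4 \cdot 2 \sqrt{2} + 4\right)^{2} = \left(- 8 \sqrt{2} + 4\right)^{2} = \left(4 - 8 \sqrt{2}\right)^{2}$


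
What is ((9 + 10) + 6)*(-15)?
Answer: -375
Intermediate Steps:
((9 + 10) + 6)*(-15) = (19 + 6)*(-15) = 25*(-15) = -375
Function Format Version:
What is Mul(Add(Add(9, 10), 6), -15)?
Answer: -375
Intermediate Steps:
Mul(Add(Add(9, 10), 6), -15) = Mul(Add(19, 6), -15) = Mul(25, -15) = -375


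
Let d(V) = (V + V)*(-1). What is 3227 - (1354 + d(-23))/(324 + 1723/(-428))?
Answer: 441335223/136949 ≈ 3222.6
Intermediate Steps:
d(V) = -2*V (d(V) = (2*V)*(-1) = -2*V)
3227 - (1354 + d(-23))/(324 + 1723/(-428)) = 3227 - (1354 - 2*(-23))/(324 + 1723/(-428)) = 3227 - (1354 + 46)/(324 + 1723*(-1/428)) = 3227 - 1400/(324 - 1723/428) = 3227 - 1400/136949/428 = 3227 - 1400*428/136949 = 3227 - 1*599200/136949 = 3227 - 599200/136949 = 441335223/136949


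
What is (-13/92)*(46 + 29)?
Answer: -975/92 ≈ -10.598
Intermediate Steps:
(-13/92)*(46 + 29) = -13*1/92*75 = -13/92*75 = -975/92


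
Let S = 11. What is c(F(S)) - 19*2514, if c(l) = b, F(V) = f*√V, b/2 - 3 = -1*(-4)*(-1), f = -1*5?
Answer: -47768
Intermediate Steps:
f = -5
b = -2 (b = 6 + 2*(-1*(-4)*(-1)) = 6 + 2*(4*(-1)) = 6 + 2*(-4) = 6 - 8 = -2)
F(V) = -5*√V
c(l) = -2
c(F(S)) - 19*2514 = -2 - 19*2514 = -2 - 1*47766 = -2 - 47766 = -47768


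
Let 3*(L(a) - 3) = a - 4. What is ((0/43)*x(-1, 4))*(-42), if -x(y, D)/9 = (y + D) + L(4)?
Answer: 0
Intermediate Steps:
L(a) = 5/3 + a/3 (L(a) = 3 + (a - 4)/3 = 3 + (-4 + a)/3 = 3 + (-4/3 + a/3) = 5/3 + a/3)
x(y, D) = -27 - 9*D - 9*y (x(y, D) = -9*((y + D) + (5/3 + (1/3)*4)) = -9*((D + y) + (5/3 + 4/3)) = -9*((D + y) + 3) = -9*(3 + D + y) = -27 - 9*D - 9*y)
((0/43)*x(-1, 4))*(-42) = ((0/43)*(-27 - 9*4 - 9*(-1)))*(-42) = ((0*(1/43))*(-27 - 36 + 9))*(-42) = (0*(-54))*(-42) = 0*(-42) = 0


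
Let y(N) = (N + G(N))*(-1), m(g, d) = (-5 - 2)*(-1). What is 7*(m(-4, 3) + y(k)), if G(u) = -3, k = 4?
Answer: 42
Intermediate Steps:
m(g, d) = 7 (m(g, d) = -7*(-1) = 7)
y(N) = 3 - N (y(N) = (N - 3)*(-1) = (-3 + N)*(-1) = 3 - N)
7*(m(-4, 3) + y(k)) = 7*(7 + (3 - 1*4)) = 7*(7 + (3 - 4)) = 7*(7 - 1) = 7*6 = 42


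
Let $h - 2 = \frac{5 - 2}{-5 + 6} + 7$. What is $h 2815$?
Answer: $33780$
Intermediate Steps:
$h = 12$ ($h = 2 + \left(\frac{5 - 2}{-5 + 6} + 7\right) = 2 + \left(\frac{5 - 2}{1} + 7\right) = 2 + \left(3 \cdot 1 + 7\right) = 2 + \left(3 + 7\right) = 2 + 10 = 12$)
$h 2815 = 12 \cdot 2815 = 33780$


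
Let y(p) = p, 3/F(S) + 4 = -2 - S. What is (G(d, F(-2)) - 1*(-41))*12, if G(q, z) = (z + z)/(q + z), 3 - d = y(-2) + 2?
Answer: 484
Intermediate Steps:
F(S) = 3/(-6 - S) (F(S) = 3/(-4 + (-2 - S)) = 3/(-6 - S))
d = 3 (d = 3 - (-2 + 2) = 3 - 1*0 = 3 + 0 = 3)
G(q, z) = 2*z/(q + z) (G(q, z) = (2*z)/(q + z) = 2*z/(q + z))
(G(d, F(-2)) - 1*(-41))*12 = (2*(-3/(6 - 2))/(3 - 3/(6 - 2)) - 1*(-41))*12 = (2*(-3/4)/(3 - 3/4) + 41)*12 = (2*(-3*¼)/(3 - 3*¼) + 41)*12 = (2*(-¾)/(3 - ¾) + 41)*12 = (2*(-¾)/(9/4) + 41)*12 = (2*(-¾)*(4/9) + 41)*12 = (-⅔ + 41)*12 = (121/3)*12 = 484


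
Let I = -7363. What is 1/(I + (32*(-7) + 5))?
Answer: -1/7582 ≈ -0.00013189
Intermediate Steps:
1/(I + (32*(-7) + 5)) = 1/(-7363 + (32*(-7) + 5)) = 1/(-7363 + (-224 + 5)) = 1/(-7363 - 219) = 1/(-7582) = -1/7582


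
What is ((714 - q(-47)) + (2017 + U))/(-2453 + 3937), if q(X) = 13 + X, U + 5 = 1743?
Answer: 4503/1484 ≈ 3.0344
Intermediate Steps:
U = 1738 (U = -5 + 1743 = 1738)
((714 - q(-47)) + (2017 + U))/(-2453 + 3937) = ((714 - (13 - 47)) + (2017 + 1738))/(-2453 + 3937) = ((714 - 1*(-34)) + 3755)/1484 = ((714 + 34) + 3755)*(1/1484) = (748 + 3755)*(1/1484) = 4503*(1/1484) = 4503/1484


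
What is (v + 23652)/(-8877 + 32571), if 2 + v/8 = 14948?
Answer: 2170/359 ≈ 6.0446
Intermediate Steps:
v = 119568 (v = -16 + 8*14948 = -16 + 119584 = 119568)
(v + 23652)/(-8877 + 32571) = (119568 + 23652)/(-8877 + 32571) = 143220/23694 = 143220*(1/23694) = 2170/359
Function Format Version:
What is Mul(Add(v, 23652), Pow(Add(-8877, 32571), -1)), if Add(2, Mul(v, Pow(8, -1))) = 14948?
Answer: Rational(2170, 359) ≈ 6.0446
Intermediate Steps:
v = 119568 (v = Add(-16, Mul(8, 14948)) = Add(-16, 119584) = 119568)
Mul(Add(v, 23652), Pow(Add(-8877, 32571), -1)) = Mul(Add(119568, 23652), Pow(Add(-8877, 32571), -1)) = Mul(143220, Pow(23694, -1)) = Mul(143220, Rational(1, 23694)) = Rational(2170, 359)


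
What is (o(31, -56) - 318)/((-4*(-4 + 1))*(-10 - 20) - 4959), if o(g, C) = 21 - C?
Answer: 241/5319 ≈ 0.045309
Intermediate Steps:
(o(31, -56) - 318)/((-4*(-4 + 1))*(-10 - 20) - 4959) = ((21 - 1*(-56)) - 318)/((-4*(-4 + 1))*(-10 - 20) - 4959) = ((21 + 56) - 318)/(-4*(-3)*(-30) - 4959) = (77 - 318)/(12*(-30) - 4959) = -241/(-360 - 4959) = -241/(-5319) = -241*(-1/5319) = 241/5319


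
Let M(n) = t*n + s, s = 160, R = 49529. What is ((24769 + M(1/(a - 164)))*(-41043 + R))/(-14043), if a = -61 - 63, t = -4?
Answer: -7615714027/505548 ≈ -15064.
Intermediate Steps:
a = -124
M(n) = 160 - 4*n (M(n) = -4*n + 160 = 160 - 4*n)
((24769 + M(1/(a - 164)))*(-41043 + R))/(-14043) = ((24769 + (160 - 4/(-124 - 164)))*(-41043 + 49529))/(-14043) = ((24769 + (160 - 4/(-288)))*8486)*(-1/14043) = ((24769 + (160 - 4*(-1/288)))*8486)*(-1/14043) = ((24769 + (160 + 1/72))*8486)*(-1/14043) = ((24769 + 11521/72)*8486)*(-1/14043) = ((1794889/72)*8486)*(-1/14043) = (7615714027/36)*(-1/14043) = -7615714027/505548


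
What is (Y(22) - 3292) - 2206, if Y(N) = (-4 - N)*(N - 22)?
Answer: -5498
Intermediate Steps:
Y(N) = (-22 + N)*(-4 - N) (Y(N) = (-4 - N)*(-22 + N) = (-22 + N)*(-4 - N))
(Y(22) - 3292) - 2206 = ((88 - 1*22**2 + 18*22) - 3292) - 2206 = ((88 - 1*484 + 396) - 3292) - 2206 = ((88 - 484 + 396) - 3292) - 2206 = (0 - 3292) - 2206 = -3292 - 2206 = -5498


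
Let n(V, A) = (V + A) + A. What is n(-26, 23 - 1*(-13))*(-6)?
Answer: -276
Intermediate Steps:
n(V, A) = V + 2*A (n(V, A) = (A + V) + A = V + 2*A)
n(-26, 23 - 1*(-13))*(-6) = (-26 + 2*(23 - 1*(-13)))*(-6) = (-26 + 2*(23 + 13))*(-6) = (-26 + 2*36)*(-6) = (-26 + 72)*(-6) = 46*(-6) = -276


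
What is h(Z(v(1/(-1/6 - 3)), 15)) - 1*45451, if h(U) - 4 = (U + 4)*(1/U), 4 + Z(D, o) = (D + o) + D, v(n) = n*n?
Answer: -183736734/4043 ≈ -45446.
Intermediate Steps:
v(n) = n**2
Z(D, o) = -4 + o + 2*D (Z(D, o) = -4 + ((D + o) + D) = -4 + (o + 2*D) = -4 + o + 2*D)
h(U) = 4 + (4 + U)/U (h(U) = 4 + (U + 4)*(1/U) = 4 + (4 + U)/U)
h(Z(v(1/(-1/6 - 3)), 15)) - 1*45451 = (5 + 4/(-4 + 15 + 2*(1/(-1/6 - 3))**2)) - 1*45451 = (5 + 4/(-4 + 15 + 2*(1/(-1*1/6 - 3))**2)) - 45451 = (5 + 4/(-4 + 15 + 2*(1/(-1/6 - 3))**2)) - 45451 = (5 + 4/(-4 + 15 + 2*(1/(-19/6))**2)) - 45451 = (5 + 4/(-4 + 15 + 2*(-6/19)**2)) - 45451 = (5 + 4/(-4 + 15 + 2*(36/361))) - 45451 = (5 + 4/(-4 + 15 + 72/361)) - 45451 = (5 + 4/(4043/361)) - 45451 = (5 + 4*(361/4043)) - 45451 = (5 + 1444/4043) - 45451 = 21659/4043 - 45451 = -183736734/4043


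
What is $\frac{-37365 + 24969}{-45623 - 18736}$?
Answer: $\frac{4132}{21453} \approx 0.19261$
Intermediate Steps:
$\frac{-37365 + 24969}{-45623 - 18736} = - \frac{12396}{-64359} = \left(-12396\right) \left(- \frac{1}{64359}\right) = \frac{4132}{21453}$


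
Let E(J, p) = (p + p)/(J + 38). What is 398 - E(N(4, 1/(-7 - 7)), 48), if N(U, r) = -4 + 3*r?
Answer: 186910/473 ≈ 395.16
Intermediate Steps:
E(J, p) = 2*p/(38 + J) (E(J, p) = (2*p)/(38 + J) = 2*p/(38 + J))
398 - E(N(4, 1/(-7 - 7)), 48) = 398 - 2*48/(38 + (-4 + 3/(-7 - 7))) = 398 - 2*48/(38 + (-4 + 3/(-14))) = 398 - 2*48/(38 + (-4 + 3*(-1/14))) = 398 - 2*48/(38 + (-4 - 3/14)) = 398 - 2*48/(38 - 59/14) = 398 - 2*48/473/14 = 398 - 2*48*14/473 = 398 - 1*1344/473 = 398 - 1344/473 = 186910/473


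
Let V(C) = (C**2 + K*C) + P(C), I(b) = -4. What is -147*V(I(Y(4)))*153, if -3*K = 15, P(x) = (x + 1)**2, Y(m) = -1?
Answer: -1012095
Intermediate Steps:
P(x) = (1 + x)**2
K = -5 (K = -1/3*15 = -5)
V(C) = C**2 + (1 + C)**2 - 5*C (V(C) = (C**2 - 5*C) + (1 + C)**2 = C**2 + (1 + C)**2 - 5*C)
-147*V(I(Y(4)))*153 = -147*(1 - 3*(-4) + 2*(-4)**2)*153 = -147*(1 + 12 + 2*16)*153 = -147*(1 + 12 + 32)*153 = -147*45*153 = -6615*153 = -1012095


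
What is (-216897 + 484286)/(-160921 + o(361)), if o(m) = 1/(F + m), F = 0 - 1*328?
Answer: -8823837/5310392 ≈ -1.6616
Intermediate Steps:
F = -328 (F = 0 - 328 = -328)
o(m) = 1/(-328 + m)
(-216897 + 484286)/(-160921 + o(361)) = (-216897 + 484286)/(-160921 + 1/(-328 + 361)) = 267389/(-160921 + 1/33) = 267389/(-5310392/33) = 267389*(-33/5310392) = -8823837/5310392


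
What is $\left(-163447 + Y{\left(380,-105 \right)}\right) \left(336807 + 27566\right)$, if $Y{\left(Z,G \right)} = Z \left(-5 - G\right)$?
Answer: $-45709499731$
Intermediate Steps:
$\left(-163447 + Y{\left(380,-105 \right)}\right) \left(336807 + 27566\right) = \left(-163447 - 380 \left(5 - 105\right)\right) \left(336807 + 27566\right) = \left(-163447 - 380 \left(-100\right)\right) 364373 = \left(-163447 + 38000\right) 364373 = \left(-125447\right) 364373 = -45709499731$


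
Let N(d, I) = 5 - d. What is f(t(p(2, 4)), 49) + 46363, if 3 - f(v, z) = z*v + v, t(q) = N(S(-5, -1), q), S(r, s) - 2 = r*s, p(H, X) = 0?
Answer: 46466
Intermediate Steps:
S(r, s) = 2 + r*s
t(q) = -2 (t(q) = 5 - (2 - 5*(-1)) = 5 - (2 + 5) = 5 - 1*7 = 5 - 7 = -2)
f(v, z) = 3 - v - v*z (f(v, z) = 3 - (z*v + v) = 3 - (v*z + v) = 3 - (v + v*z) = 3 + (-v - v*z) = 3 - v - v*z)
f(t(p(2, 4)), 49) + 46363 = (3 - 1*(-2) - 1*(-2)*49) + 46363 = (3 + 2 + 98) + 46363 = 103 + 46363 = 46466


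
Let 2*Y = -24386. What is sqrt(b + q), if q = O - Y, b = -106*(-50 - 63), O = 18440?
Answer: sqrt(42611) ≈ 206.42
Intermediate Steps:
Y = -12193 (Y = (1/2)*(-24386) = -12193)
b = 11978 (b = -106*(-113) = 11978)
q = 30633 (q = 18440 - 1*(-12193) = 18440 + 12193 = 30633)
sqrt(b + q) = sqrt(11978 + 30633) = sqrt(42611)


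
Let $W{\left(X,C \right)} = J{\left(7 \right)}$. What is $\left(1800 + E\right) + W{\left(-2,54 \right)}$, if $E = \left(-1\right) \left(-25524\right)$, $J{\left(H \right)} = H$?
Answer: $27331$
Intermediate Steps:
$E = 25524$
$W{\left(X,C \right)} = 7$
$\left(1800 + E\right) + W{\left(-2,54 \right)} = \left(1800 + 25524\right) + 7 = 27324 + 7 = 27331$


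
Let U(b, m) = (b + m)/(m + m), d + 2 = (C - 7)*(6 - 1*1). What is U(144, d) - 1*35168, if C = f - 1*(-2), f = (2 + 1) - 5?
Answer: -2602539/74 ≈ -35169.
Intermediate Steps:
f = -2 (f = 3 - 5 = -2)
C = 0 (C = -2 - 1*(-2) = -2 + 2 = 0)
d = -37 (d = -2 + (0 - 7)*(6 - 1*1) = -2 - 7*(6 - 1) = -2 - 7*5 = -2 - 35 = -37)
U(b, m) = (b + m)/(2*m) (U(b, m) = (b + m)/((2*m)) = (b + m)*(1/(2*m)) = (b + m)/(2*m))
U(144, d) - 1*35168 = (½)*(144 - 37)/(-37) - 1*35168 = (½)*(-1/37)*107 - 35168 = -107/74 - 35168 = -2602539/74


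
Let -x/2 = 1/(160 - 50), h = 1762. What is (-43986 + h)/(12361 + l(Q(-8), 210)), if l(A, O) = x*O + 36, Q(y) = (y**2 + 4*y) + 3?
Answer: -66352/19475 ≈ -3.4070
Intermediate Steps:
x = -1/55 (x = -2/(160 - 50) = -2/110 = -2*1/110 = -1/55 ≈ -0.018182)
Q(y) = 3 + y**2 + 4*y
l(A, O) = 36 - O/55 (l(A, O) = -O/55 + 36 = 36 - O/55)
(-43986 + h)/(12361 + l(Q(-8), 210)) = (-43986 + 1762)/(12361 + (36 - 1/55*210)) = -42224/(12361 + (36 - 42/11)) = -42224/(12361 + 354/11) = -42224/136325/11 = -42224*11/136325 = -66352/19475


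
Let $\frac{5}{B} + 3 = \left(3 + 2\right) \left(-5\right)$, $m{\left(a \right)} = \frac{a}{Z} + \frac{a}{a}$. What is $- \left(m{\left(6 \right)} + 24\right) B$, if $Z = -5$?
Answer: $\frac{17}{4} \approx 4.25$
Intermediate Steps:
$m{\left(a \right)} = 1 - \frac{a}{5}$ ($m{\left(a \right)} = \frac{a}{-5} + \frac{a}{a} = a \left(- \frac{1}{5}\right) + 1 = - \frac{a}{5} + 1 = 1 - \frac{a}{5}$)
$B = - \frac{5}{28}$ ($B = \frac{5}{-3 + \left(3 + 2\right) \left(-5\right)} = \frac{5}{-3 + 5 \left(-5\right)} = \frac{5}{-3 - 25} = \frac{5}{-28} = 5 \left(- \frac{1}{28}\right) = - \frac{5}{28} \approx -0.17857$)
$- \left(m{\left(6 \right)} + 24\right) B = - \frac{\left(\left(1 - \frac{6}{5}\right) + 24\right) \left(-5\right)}{28} = - \frac{\left(- \frac{1}{5} + 24\right) \left(-5\right)}{28} = - \frac{119 \left(-5\right)}{5 \cdot 28} = \left(-1\right) \left(- \frac{17}{4}\right) = \frac{17}{4}$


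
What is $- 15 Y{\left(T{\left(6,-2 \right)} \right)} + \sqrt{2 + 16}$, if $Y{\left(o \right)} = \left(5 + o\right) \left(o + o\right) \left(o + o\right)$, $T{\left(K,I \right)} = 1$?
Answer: $-360 + 3 \sqrt{2} \approx -355.76$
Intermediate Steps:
$Y{\left(o \right)} = 4 o^{2} \left(5 + o\right)$ ($Y{\left(o \right)} = \left(5 + o\right) 2 o 2 o = \left(5 + o\right) 4 o^{2} = 4 o^{2} \left(5 + o\right)$)
$- 15 Y{\left(T{\left(6,-2 \right)} \right)} + \sqrt{2 + 16} = - 15 \cdot 4 \cdot 1^{2} \left(5 + 1\right) + \sqrt{2 + 16} = - 15 \cdot 4 \cdot 1 \cdot 6 + \sqrt{18} = \left(-15\right) 24 + 3 \sqrt{2} = -360 + 3 \sqrt{2}$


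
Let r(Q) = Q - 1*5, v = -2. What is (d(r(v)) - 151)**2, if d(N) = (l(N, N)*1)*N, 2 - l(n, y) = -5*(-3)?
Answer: 3600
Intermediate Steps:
l(n, y) = -13 (l(n, y) = 2 - (-5)*(-3) = 2 - 1*15 = 2 - 15 = -13)
r(Q) = -5 + Q (r(Q) = Q - 5 = -5 + Q)
d(N) = -13*N (d(N) = (-13*1)*N = -13*N)
(d(r(v)) - 151)**2 = (-13*(-5 - 2) - 151)**2 = (-13*(-7) - 151)**2 = (91 - 151)**2 = (-60)**2 = 3600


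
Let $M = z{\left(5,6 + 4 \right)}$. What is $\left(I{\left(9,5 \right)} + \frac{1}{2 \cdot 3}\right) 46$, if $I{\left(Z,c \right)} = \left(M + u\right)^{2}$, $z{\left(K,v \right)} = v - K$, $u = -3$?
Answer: $\frac{575}{3} \approx 191.67$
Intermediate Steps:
$M = 5$ ($M = \left(6 + 4\right) - 5 = 10 - 5 = 5$)
$I{\left(Z,c \right)} = 4$ ($I{\left(Z,c \right)} = \left(5 - 3\right)^{2} = 2^{2} = 4$)
$\left(I{\left(9,5 \right)} + \frac{1}{2 \cdot 3}\right) 46 = \left(4 + \frac{1}{2 \cdot 3}\right) 46 = \left(4 + \frac{1}{6}\right) 46 = \frac{25}{6} \cdot 46 = \frac{575}{3}$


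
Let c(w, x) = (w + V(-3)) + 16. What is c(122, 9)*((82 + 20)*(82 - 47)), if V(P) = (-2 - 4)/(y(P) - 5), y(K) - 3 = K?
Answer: 496944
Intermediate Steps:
y(K) = 3 + K
V(P) = -6/(-2 + P) (V(P) = (-2 - 4)/((3 + P) - 5) = -6/(-2 + P))
c(w, x) = 86/5 + w (c(w, x) = (w - 6/(-2 - 3)) + 16 = (w - 6/(-5)) + 16 = (w - 6*(-1/5)) + 16 = (w + 6/5) + 16 = (6/5 + w) + 16 = 86/5 + w)
c(122, 9)*((82 + 20)*(82 - 47)) = (86/5 + 122)*((82 + 20)*(82 - 47)) = 696*(102*35)/5 = (696/5)*3570 = 496944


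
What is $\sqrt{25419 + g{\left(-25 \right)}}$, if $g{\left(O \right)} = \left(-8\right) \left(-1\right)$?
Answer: $\sqrt{25427} \approx 159.46$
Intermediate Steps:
$g{\left(O \right)} = 8$
$\sqrt{25419 + g{\left(-25 \right)}} = \sqrt{25419 + 8} = \sqrt{25427}$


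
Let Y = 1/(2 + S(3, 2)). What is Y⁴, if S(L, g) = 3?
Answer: 1/625 ≈ 0.0016000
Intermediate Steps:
Y = ⅕ (Y = 1/(2 + 3) = 1/5 = ⅕ ≈ 0.20000)
Y⁴ = (⅕)⁴ = 1/625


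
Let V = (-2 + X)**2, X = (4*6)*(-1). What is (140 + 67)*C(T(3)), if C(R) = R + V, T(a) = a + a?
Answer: 141174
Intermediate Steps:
X = -24 (X = 24*(-1) = -24)
V = 676 (V = (-2 - 24)**2 = (-26)**2 = 676)
T(a) = 2*a
C(R) = 676 + R (C(R) = R + 676 = 676 + R)
(140 + 67)*C(T(3)) = (140 + 67)*(676 + 2*3) = 207*(676 + 6) = 207*682 = 141174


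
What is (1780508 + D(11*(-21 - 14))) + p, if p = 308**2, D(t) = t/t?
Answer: 1875373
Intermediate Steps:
D(t) = 1
p = 94864
(1780508 + D(11*(-21 - 14))) + p = (1780508 + 1) + 94864 = 1780509 + 94864 = 1875373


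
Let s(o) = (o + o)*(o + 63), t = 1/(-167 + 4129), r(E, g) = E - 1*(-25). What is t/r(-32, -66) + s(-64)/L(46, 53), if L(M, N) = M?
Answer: 1774953/637882 ≈ 2.7826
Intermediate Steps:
r(E, g) = 25 + E (r(E, g) = E + 25 = 25 + E)
t = 1/3962 ≈ 0.00025240
s(o) = 2*o*(63 + o) (s(o) = (2*o)*(63 + o) = 2*o*(63 + o))
t/r(-32, -66) + s(-64)/L(46, 53) = 1/(3962*(25 - 32)) + (2*(-64)*(63 - 64))/46 = (1/3962)/(-7) + (2*(-64)*(-1))*(1/46) = (1/3962)*(-⅐) + 128*(1/46) = -1/27734 + 64/23 = 1774953/637882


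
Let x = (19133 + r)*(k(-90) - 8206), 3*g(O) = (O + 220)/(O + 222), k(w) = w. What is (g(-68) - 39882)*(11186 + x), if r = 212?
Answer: 1478401968314044/231 ≈ 6.4000e+12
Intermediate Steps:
g(O) = (220 + O)/(3*(222 + O)) (g(O) = ((O + 220)/(O + 222))/3 = ((220 + O)/(222 + O))/3 = (220 + O)/(3*(222 + O)))
x = -160486120 (x = (19133 + 212)*(-90 - 8206) = 19345*(-8296) = -160486120)
(g(-68) - 39882)*(11186 + x) = ((220 - 68)/(3*(222 - 68)) - 39882)*(11186 - 160486120) = ((⅓)*152/154 - 39882)*(-160474934) = ((⅓)*(1/154)*152 - 39882)*(-160474934) = (76/231 - 39882)*(-160474934) = -9212666/231*(-160474934) = 1478401968314044/231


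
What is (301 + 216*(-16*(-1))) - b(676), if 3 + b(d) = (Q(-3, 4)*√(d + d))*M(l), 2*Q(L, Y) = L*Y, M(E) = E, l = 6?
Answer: 3760 + 936*√2 ≈ 5083.7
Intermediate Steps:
Q(L, Y) = L*Y/2 (Q(L, Y) = (L*Y)/2 = L*Y/2)
b(d) = -3 - 36*√2*√d (b(d) = -3 + (((½)*(-3)*4)*√(d + d))*6 = -3 - 6*√2*√d*6 = -3 - 36*√2*√d)
(301 + 216*(-16*(-1))) - b(676) = (301 + 216*(-16*(-1))) - (-3 - 36*√2*√676) = (301 + 216*16) - (-3 - 36*√2*26) = (301 + 3456) - (-3 - 936*√2) = 3757 + (3 + 936*√2) = 3760 + 936*√2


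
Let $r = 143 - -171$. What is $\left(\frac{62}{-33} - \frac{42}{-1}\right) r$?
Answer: $\frac{415736}{33} \approx 12598.0$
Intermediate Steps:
$r = 314$ ($r = 143 + 171 = 314$)
$\left(\frac{62}{-33} - \frac{42}{-1}\right) r = \left(\frac{62}{-33} - \frac{42}{-1}\right) 314 = \left(62 \left(- \frac{1}{33}\right) - -42\right) 314 = \left(- \frac{62}{33} + 42\right) 314 = \frac{1324}{33} \cdot 314 = \frac{415736}{33}$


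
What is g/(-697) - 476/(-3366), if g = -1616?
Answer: 169742/69003 ≈ 2.4599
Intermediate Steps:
g/(-697) - 476/(-3366) = -1616/(-697) - 476/(-3366) = -1616*(-1/697) - 476*(-1/3366) = 1616/697 + 14/99 = 169742/69003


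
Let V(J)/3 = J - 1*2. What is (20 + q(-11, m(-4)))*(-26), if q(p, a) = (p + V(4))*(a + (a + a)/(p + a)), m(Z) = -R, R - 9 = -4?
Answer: -4355/4 ≈ -1088.8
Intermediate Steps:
R = 5 (R = 9 - 4 = 5)
V(J) = -6 + 3*J (V(J) = 3*(J - 1*2) = 3*(J - 2) = 3*(-2 + J) = -6 + 3*J)
m(Z) = -5 (m(Z) = -1*5 = -5)
q(p, a) = (6 + p)*(a + 2*a/(a + p)) (q(p, a) = (p + (-6 + 3*4))*(a + (a + a)/(p + a)) = (p + (-6 + 12))*(a + (2*a)/(a + p)) = (p + 6)*(a + 2*a/(a + p)) = (6 + p)*(a + 2*a/(a + p)))
(20 + q(-11, m(-4)))*(-26) = (20 - 5*(12 + (-11)**2 + 6*(-5) + 8*(-11) - 5*(-11))/(-5 - 11))*(-26) = (20 - 5*(12 + 121 - 30 - 88 + 55)/(-16))*(-26) = (20 - 5*(-1/16)*70)*(-26) = (20 + 175/8)*(-26) = (335/8)*(-26) = -4355/4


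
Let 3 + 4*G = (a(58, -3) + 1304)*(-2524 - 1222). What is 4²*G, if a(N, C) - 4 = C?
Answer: -19554132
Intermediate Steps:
a(N, C) = 4 + C
G = -4888533/4 (G = -¾ + (((4 - 3) + 1304)*(-2524 - 1222))/4 = -¾ + ((1 + 1304)*(-3746))/4 = -¾ + (1305*(-3746))/4 = -¾ + (¼)*(-4888530) = -¾ - 2444265/2 = -4888533/4 ≈ -1.2221e+6)
4²*G = 4²*(-4888533/4) = 16*(-4888533/4) = -19554132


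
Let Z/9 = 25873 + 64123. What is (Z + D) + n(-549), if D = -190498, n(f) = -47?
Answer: 619419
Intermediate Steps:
Z = 809964 (Z = 9*(25873 + 64123) = 9*89996 = 809964)
(Z + D) + n(-549) = (809964 - 190498) - 47 = 619466 - 47 = 619419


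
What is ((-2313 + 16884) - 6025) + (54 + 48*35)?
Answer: 10280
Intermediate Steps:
((-2313 + 16884) - 6025) + (54 + 48*35) = (14571 - 6025) + (54 + 1680) = 8546 + 1734 = 10280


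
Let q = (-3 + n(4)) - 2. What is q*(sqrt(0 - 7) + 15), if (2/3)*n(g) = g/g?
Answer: -105/2 - 7*I*sqrt(7)/2 ≈ -52.5 - 9.2601*I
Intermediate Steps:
n(g) = 3/2 (n(g) = 3*(g/g)/2 = (3/2)*1 = 3/2)
q = -7/2 (q = (-3 + 3/2) - 2 = -3/2 - 2 = -7/2 ≈ -3.5000)
q*(sqrt(0 - 7) + 15) = -7*(sqrt(0 - 7) + 15)/2 = -7*(sqrt(-7) + 15)/2 = -7*(I*sqrt(7) + 15)/2 = -7*(15 + I*sqrt(7))/2 = -105/2 - 7*I*sqrt(7)/2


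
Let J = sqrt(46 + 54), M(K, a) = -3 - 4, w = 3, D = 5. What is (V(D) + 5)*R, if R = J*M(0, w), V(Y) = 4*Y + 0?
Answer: -1750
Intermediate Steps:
M(K, a) = -7
V(Y) = 4*Y
J = 10 (J = sqrt(100) = 10)
R = -70 (R = 10*(-7) = -70)
(V(D) + 5)*R = (4*5 + 5)*(-70) = (20 + 5)*(-70) = 25*(-70) = -1750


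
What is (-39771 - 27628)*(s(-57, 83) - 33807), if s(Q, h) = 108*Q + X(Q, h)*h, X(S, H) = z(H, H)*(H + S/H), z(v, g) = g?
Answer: -35525541107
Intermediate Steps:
X(S, H) = H*(H + S/H)
s(Q, h) = 108*Q + h*(Q + h²) (s(Q, h) = 108*Q + (Q + h²)*h = 108*Q + h*(Q + h²))
(-39771 - 27628)*(s(-57, 83) - 33807) = (-39771 - 27628)*((108*(-57) + 83*(-57 + 83²)) - 33807) = -67399*((-6156 + 83*(-57 + 6889)) - 33807) = -67399*((-6156 + 83*6832) - 33807) = -67399*((-6156 + 567056) - 33807) = -67399*(560900 - 33807) = -67399*527093 = -35525541107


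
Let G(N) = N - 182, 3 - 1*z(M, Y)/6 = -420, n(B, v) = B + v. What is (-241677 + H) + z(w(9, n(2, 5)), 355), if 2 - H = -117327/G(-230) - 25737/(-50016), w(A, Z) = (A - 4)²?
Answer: -411139785165/1717216 ≈ -2.3942e+5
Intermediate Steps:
w(A, Z) = (-4 + A)²
z(M, Y) = 2538 (z(M, Y) = 18 - 6*(-420) = 18 + 2520 = 2538)
G(N) = -182 + N
H = -486468141/1717216 (H = 2 - (-117327/(-182 - 230) - 25737/(-50016)) = 2 - (-117327/(-412) - 25737*(-1/50016)) = 2 - (-117327*(-1/412) + 8579/16672) = 2 - (117327/412 + 8579/16672) = 2 - 1*489902573/1717216 = 2 - 489902573/1717216 = -486468141/1717216 ≈ -283.29)
(-241677 + H) + z(w(9, n(2, 5)), 355) = (-241677 - 486468141/1717216) + 2538 = -415498079373/1717216 + 2538 = -411139785165/1717216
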